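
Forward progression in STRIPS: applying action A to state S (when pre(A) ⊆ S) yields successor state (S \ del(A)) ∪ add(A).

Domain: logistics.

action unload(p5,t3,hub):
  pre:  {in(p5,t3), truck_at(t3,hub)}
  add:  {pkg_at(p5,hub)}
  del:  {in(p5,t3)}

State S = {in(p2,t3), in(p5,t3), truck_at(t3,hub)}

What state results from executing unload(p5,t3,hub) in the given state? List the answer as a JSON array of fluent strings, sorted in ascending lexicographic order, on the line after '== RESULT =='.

Compute (S \ del) ∪ add:
  pre ⊆ S: {in(p5,t3), truck_at(t3,hub)} ⊆ S  — applicable
  S \ del = {in(p2,t3), truck_at(t3,hub)}
  ∪ add   = {in(p2,t3), pkg_at(p5,hub), truck_at(t3,hub)}

== RESULT ==
["in(p2,t3)", "pkg_at(p5,hub)", "truck_at(t3,hub)"]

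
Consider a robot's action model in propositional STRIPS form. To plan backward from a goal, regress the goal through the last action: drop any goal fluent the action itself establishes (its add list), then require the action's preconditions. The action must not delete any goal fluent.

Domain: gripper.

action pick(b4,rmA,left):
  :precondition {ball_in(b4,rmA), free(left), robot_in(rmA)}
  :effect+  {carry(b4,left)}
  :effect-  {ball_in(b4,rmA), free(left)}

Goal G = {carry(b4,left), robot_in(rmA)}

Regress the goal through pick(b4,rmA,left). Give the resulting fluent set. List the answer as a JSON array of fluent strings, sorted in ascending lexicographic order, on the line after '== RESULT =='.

Regress:
  G ∩ del = {}  (empty — regression defined)
  G \ add = {carry(b4,left), robot_in(rmA)} \ {carry(b4,left)} = {robot_in(rmA)}
  ∪ pre   = {robot_in(rmA)} ∪ {ball_in(b4,rmA), free(left), robot_in(rmA)}
          = {ball_in(b4,rmA), free(left), robot_in(rmA)}

== RESULT ==
["ball_in(b4,rmA)", "free(left)", "robot_in(rmA)"]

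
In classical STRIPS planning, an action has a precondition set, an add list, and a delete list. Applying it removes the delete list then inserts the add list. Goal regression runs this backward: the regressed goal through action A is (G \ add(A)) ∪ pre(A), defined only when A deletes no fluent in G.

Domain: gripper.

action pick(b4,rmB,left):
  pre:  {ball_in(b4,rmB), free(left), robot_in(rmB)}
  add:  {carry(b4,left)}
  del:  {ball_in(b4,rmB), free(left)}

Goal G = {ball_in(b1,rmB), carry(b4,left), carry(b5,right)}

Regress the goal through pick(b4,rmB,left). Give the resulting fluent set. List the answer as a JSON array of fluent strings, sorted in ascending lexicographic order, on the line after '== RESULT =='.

Compute (G \ add) ∪ pre:
  G ∩ del = {}  (empty — regression defined)
  G \ add = {ball_in(b1,rmB), carry(b4,left), carry(b5,right)} \ {carry(b4,left)} = {ball_in(b1,rmB), carry(b5,right)}
  ∪ pre   = {ball_in(b1,rmB), carry(b5,right)} ∪ {ball_in(b4,rmB), free(left), robot_in(rmB)}
          = {ball_in(b1,rmB), ball_in(b4,rmB), carry(b5,right), free(left), robot_in(rmB)}

== RESULT ==
["ball_in(b1,rmB)", "ball_in(b4,rmB)", "carry(b5,right)", "free(left)", "robot_in(rmB)"]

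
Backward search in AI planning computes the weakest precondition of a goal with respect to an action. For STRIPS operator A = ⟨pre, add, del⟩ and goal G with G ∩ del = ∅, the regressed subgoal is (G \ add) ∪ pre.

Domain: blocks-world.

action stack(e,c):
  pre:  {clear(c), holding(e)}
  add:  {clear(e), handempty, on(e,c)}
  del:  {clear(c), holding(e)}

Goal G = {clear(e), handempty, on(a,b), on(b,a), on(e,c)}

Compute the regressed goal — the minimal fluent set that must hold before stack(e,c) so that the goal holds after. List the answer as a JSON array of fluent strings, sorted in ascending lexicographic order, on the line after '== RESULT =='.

Regress:
  G ∩ del = {}  (empty — regression defined)
  G \ add = {clear(e), handempty, on(a,b), on(b,a), on(e,c)} \ {clear(e), handempty, on(e,c)} = {on(a,b), on(b,a)}
  ∪ pre   = {on(a,b), on(b,a)} ∪ {clear(c), holding(e)}
          = {clear(c), holding(e), on(a,b), on(b,a)}

== RESULT ==
["clear(c)", "holding(e)", "on(a,b)", "on(b,a)"]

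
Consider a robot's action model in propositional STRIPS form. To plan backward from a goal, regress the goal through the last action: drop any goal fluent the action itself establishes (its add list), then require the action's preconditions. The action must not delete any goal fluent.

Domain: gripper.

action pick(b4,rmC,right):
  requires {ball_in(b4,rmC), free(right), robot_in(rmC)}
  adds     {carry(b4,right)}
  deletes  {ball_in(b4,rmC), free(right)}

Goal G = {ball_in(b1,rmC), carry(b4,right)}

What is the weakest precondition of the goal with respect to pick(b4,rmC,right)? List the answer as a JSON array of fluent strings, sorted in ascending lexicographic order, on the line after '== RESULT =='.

Compute (G \ add) ∪ pre:
  G ∩ del = {}  (empty — regression defined)
  G \ add = {ball_in(b1,rmC), carry(b4,right)} \ {carry(b4,right)} = {ball_in(b1,rmC)}
  ∪ pre   = {ball_in(b1,rmC)} ∪ {ball_in(b4,rmC), free(right), robot_in(rmC)}
          = {ball_in(b1,rmC), ball_in(b4,rmC), free(right), robot_in(rmC)}

== RESULT ==
["ball_in(b1,rmC)", "ball_in(b4,rmC)", "free(right)", "robot_in(rmC)"]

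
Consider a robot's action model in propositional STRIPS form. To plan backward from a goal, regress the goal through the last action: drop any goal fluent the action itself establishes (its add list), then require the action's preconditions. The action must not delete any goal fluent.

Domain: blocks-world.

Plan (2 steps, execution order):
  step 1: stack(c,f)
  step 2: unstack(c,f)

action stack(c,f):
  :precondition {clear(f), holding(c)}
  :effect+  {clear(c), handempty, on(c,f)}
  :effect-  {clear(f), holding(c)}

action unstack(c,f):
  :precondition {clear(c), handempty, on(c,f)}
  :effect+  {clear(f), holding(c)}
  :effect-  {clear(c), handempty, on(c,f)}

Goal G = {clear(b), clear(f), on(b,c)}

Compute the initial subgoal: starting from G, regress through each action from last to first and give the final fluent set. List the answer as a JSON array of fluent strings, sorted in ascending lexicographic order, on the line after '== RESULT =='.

Regress step by step:
  through step 2 (unstack(c,f)): drop {clear(f)}, keep {clear(b), on(b,c)}, require {clear(c), handempty, on(c,f)}
    → {clear(b), clear(c), handempty, on(b,c), on(c,f)}
  through step 1 (stack(c,f)): drop {clear(c), handempty, on(c,f)}, keep {clear(b), on(b,c)}, require {clear(f), holding(c)}
    → {clear(b), clear(f), holding(c), on(b,c)}

== RESULT ==
["clear(b)", "clear(f)", "holding(c)", "on(b,c)"]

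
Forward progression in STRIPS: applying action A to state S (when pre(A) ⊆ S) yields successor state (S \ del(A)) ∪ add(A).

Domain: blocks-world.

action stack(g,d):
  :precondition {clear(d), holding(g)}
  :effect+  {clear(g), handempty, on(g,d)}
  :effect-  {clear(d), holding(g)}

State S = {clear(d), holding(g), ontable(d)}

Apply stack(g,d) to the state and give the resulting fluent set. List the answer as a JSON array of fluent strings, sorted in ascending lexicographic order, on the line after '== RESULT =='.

Compute (S \ del) ∪ add:
  pre ⊆ S: {clear(d), holding(g)} ⊆ S  — applicable
  S \ del = {ontable(d)}
  ∪ add   = {clear(g), handempty, on(g,d), ontable(d)}

== RESULT ==
["clear(g)", "handempty", "on(g,d)", "ontable(d)"]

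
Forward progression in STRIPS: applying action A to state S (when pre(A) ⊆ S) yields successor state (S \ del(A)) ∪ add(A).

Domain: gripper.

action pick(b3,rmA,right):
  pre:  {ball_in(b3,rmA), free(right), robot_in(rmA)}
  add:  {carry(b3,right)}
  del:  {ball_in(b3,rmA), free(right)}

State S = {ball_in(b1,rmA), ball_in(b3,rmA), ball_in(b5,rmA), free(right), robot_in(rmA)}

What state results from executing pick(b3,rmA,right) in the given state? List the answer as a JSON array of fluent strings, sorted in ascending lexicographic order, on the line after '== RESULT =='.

Progress:
  pre ⊆ S: {ball_in(b3,rmA), free(right), robot_in(rmA)} ⊆ S  — applicable
  S \ del = {ball_in(b1,rmA), ball_in(b5,rmA), robot_in(rmA)}
  ∪ add   = {ball_in(b1,rmA), ball_in(b5,rmA), carry(b3,right), robot_in(rmA)}

== RESULT ==
["ball_in(b1,rmA)", "ball_in(b5,rmA)", "carry(b3,right)", "robot_in(rmA)"]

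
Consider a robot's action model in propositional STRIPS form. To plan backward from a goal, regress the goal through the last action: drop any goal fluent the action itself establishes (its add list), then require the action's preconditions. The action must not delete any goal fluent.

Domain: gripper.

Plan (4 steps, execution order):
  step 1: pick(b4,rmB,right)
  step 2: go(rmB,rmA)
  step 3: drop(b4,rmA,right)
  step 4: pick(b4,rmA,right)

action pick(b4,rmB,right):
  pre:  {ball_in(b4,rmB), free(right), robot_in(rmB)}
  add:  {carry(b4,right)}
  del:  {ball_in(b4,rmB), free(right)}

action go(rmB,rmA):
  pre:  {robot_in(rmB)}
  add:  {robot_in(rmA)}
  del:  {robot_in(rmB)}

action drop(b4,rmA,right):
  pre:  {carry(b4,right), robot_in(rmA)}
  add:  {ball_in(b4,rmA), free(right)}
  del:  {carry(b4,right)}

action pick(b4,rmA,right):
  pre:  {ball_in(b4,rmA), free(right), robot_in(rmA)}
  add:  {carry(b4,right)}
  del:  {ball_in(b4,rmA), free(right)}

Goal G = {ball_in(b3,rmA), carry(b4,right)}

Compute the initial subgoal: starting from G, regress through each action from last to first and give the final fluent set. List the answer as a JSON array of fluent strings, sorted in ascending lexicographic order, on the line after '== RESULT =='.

Regress step by step:
  through step 4 (pick(b4,rmA,right)): drop {carry(b4,right)}, keep {ball_in(b3,rmA)}, require {ball_in(b4,rmA), free(right), robot_in(rmA)}
    → {ball_in(b3,rmA), ball_in(b4,rmA), free(right), robot_in(rmA)}
  through step 3 (drop(b4,rmA,right)): drop {ball_in(b4,rmA), free(right)}, keep {ball_in(b3,rmA), robot_in(rmA)}, require {carry(b4,right), robot_in(rmA)}
    → {ball_in(b3,rmA), carry(b4,right), robot_in(rmA)}
  through step 2 (go(rmB,rmA)): drop {robot_in(rmA)}, keep {ball_in(b3,rmA), carry(b4,right)}, require {robot_in(rmB)}
    → {ball_in(b3,rmA), carry(b4,right), robot_in(rmB)}
  through step 1 (pick(b4,rmB,right)): drop {carry(b4,right)}, keep {ball_in(b3,rmA), robot_in(rmB)}, require {ball_in(b4,rmB), free(right), robot_in(rmB)}
    → {ball_in(b3,rmA), ball_in(b4,rmB), free(right), robot_in(rmB)}

== RESULT ==
["ball_in(b3,rmA)", "ball_in(b4,rmB)", "free(right)", "robot_in(rmB)"]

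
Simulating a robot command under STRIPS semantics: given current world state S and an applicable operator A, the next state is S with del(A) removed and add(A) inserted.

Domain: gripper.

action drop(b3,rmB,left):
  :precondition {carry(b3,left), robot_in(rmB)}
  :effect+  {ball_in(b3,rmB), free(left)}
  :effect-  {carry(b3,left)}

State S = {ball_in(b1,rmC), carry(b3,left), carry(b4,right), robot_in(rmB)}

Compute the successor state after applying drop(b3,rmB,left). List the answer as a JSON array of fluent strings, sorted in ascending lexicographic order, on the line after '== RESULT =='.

Progress:
  pre ⊆ S: {carry(b3,left), robot_in(rmB)} ⊆ S  — applicable
  S \ del = {ball_in(b1,rmC), carry(b4,right), robot_in(rmB)}
  ∪ add   = {ball_in(b1,rmC), ball_in(b3,rmB), carry(b4,right), free(left), robot_in(rmB)}

== RESULT ==
["ball_in(b1,rmC)", "ball_in(b3,rmB)", "carry(b4,right)", "free(left)", "robot_in(rmB)"]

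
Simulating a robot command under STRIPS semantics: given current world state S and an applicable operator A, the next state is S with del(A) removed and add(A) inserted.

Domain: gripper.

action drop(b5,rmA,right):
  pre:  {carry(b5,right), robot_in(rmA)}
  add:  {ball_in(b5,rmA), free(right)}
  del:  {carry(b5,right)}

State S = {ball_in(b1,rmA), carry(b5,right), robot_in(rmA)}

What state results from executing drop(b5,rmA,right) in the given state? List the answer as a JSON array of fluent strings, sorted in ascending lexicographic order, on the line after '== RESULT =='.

Compute (S \ del) ∪ add:
  pre ⊆ S: {carry(b5,right), robot_in(rmA)} ⊆ S  — applicable
  S \ del = {ball_in(b1,rmA), robot_in(rmA)}
  ∪ add   = {ball_in(b1,rmA), ball_in(b5,rmA), free(right), robot_in(rmA)}

== RESULT ==
["ball_in(b1,rmA)", "ball_in(b5,rmA)", "free(right)", "robot_in(rmA)"]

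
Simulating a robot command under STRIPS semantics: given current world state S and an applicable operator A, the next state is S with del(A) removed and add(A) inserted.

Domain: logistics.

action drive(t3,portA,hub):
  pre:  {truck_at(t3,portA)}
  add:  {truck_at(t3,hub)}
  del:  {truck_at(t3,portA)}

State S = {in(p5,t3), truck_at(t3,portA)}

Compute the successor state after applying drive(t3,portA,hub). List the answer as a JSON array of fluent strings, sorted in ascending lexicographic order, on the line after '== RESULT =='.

Compute (S \ del) ∪ add:
  pre ⊆ S: {truck_at(t3,portA)} ⊆ S  — applicable
  S \ del = {in(p5,t3)}
  ∪ add   = {in(p5,t3), truck_at(t3,hub)}

== RESULT ==
["in(p5,t3)", "truck_at(t3,hub)"]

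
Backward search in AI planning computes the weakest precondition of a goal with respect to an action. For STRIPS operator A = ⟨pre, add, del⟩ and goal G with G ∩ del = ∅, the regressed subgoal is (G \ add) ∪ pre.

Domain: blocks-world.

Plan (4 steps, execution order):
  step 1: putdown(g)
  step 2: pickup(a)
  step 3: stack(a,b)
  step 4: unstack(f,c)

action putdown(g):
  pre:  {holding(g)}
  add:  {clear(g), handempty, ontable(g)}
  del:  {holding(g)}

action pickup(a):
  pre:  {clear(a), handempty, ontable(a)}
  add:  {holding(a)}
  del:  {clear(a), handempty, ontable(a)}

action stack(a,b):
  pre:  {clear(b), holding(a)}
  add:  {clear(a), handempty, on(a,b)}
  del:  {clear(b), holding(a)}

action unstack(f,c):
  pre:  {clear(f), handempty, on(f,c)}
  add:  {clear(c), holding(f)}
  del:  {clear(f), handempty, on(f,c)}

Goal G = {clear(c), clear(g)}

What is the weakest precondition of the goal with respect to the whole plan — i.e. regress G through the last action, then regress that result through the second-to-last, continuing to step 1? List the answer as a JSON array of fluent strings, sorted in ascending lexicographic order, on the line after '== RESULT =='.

Work backward from the goal:
  through step 4 (unstack(f,c)): drop {clear(c)}, keep {clear(g)}, require {clear(f), handempty, on(f,c)}
    → {clear(f), clear(g), handempty, on(f,c)}
  through step 3 (stack(a,b)): drop {handempty}, keep {clear(f), clear(g), on(f,c)}, require {clear(b), holding(a)}
    → {clear(b), clear(f), clear(g), holding(a), on(f,c)}
  through step 2 (pickup(a)): drop {holding(a)}, keep {clear(b), clear(f), clear(g), on(f,c)}, require {clear(a), handempty, ontable(a)}
    → {clear(a), clear(b), clear(f), clear(g), handempty, on(f,c), ontable(a)}
  through step 1 (putdown(g)): drop {clear(g), handempty}, keep {clear(a), clear(b), clear(f), on(f,c), ontable(a)}, require {holding(g)}
    → {clear(a), clear(b), clear(f), holding(g), on(f,c), ontable(a)}

== RESULT ==
["clear(a)", "clear(b)", "clear(f)", "holding(g)", "on(f,c)", "ontable(a)"]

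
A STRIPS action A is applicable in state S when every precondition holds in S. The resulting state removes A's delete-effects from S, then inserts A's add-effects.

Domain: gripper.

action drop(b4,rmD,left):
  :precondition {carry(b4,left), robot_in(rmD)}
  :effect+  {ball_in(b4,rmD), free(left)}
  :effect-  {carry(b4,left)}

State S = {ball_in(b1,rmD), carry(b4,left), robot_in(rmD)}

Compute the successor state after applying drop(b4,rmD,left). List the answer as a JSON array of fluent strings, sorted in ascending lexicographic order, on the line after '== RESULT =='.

Progress:
  pre ⊆ S: {carry(b4,left), robot_in(rmD)} ⊆ S  — applicable
  S \ del = {ball_in(b1,rmD), robot_in(rmD)}
  ∪ add   = {ball_in(b1,rmD), ball_in(b4,rmD), free(left), robot_in(rmD)}

== RESULT ==
["ball_in(b1,rmD)", "ball_in(b4,rmD)", "free(left)", "robot_in(rmD)"]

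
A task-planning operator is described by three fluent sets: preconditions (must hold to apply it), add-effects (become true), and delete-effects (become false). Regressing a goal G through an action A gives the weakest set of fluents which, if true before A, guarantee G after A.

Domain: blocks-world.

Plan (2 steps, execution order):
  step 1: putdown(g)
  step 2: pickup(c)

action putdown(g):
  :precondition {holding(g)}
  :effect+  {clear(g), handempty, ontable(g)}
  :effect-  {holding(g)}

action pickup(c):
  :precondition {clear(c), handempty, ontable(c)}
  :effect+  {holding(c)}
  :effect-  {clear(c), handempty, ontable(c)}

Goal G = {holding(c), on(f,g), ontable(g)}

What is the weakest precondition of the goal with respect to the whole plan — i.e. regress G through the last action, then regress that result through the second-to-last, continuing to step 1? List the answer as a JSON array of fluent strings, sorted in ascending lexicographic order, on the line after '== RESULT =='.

Work backward from the goal:
  through step 2 (pickup(c)): drop {holding(c)}, keep {on(f,g), ontable(g)}, require {clear(c), handempty, ontable(c)}
    → {clear(c), handempty, on(f,g), ontable(c), ontable(g)}
  through step 1 (putdown(g)): drop {handempty, ontable(g)}, keep {clear(c), on(f,g), ontable(c)}, require {holding(g)}
    → {clear(c), holding(g), on(f,g), ontable(c)}

== RESULT ==
["clear(c)", "holding(g)", "on(f,g)", "ontable(c)"]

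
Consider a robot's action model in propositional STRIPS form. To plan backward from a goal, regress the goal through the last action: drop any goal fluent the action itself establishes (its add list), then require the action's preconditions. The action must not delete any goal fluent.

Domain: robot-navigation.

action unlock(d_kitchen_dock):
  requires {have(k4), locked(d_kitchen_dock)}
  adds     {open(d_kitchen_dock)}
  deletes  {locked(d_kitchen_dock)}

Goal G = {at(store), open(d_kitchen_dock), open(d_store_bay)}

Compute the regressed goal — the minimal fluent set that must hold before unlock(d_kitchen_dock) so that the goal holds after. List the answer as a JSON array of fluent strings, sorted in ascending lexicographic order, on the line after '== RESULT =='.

Compute (G \ add) ∪ pre:
  G ∩ del = {}  (empty — regression defined)
  G \ add = {at(store), open(d_kitchen_dock), open(d_store_bay)} \ {open(d_kitchen_dock)} = {at(store), open(d_store_bay)}
  ∪ pre   = {at(store), open(d_store_bay)} ∪ {have(k4), locked(d_kitchen_dock)}
          = {at(store), have(k4), locked(d_kitchen_dock), open(d_store_bay)}

== RESULT ==
["at(store)", "have(k4)", "locked(d_kitchen_dock)", "open(d_store_bay)"]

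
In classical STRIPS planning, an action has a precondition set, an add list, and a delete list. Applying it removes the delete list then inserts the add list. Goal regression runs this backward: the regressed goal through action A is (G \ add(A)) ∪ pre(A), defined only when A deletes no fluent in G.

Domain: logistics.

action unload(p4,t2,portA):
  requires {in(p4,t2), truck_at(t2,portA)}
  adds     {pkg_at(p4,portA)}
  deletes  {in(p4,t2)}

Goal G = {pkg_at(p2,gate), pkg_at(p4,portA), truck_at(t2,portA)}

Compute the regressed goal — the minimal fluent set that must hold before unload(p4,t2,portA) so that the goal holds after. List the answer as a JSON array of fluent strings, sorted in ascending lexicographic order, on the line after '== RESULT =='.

Regress:
  G ∩ del = {}  (empty — regression defined)
  G \ add = {pkg_at(p2,gate), pkg_at(p4,portA), truck_at(t2,portA)} \ {pkg_at(p4,portA)} = {pkg_at(p2,gate), truck_at(t2,portA)}
  ∪ pre   = {pkg_at(p2,gate), truck_at(t2,portA)} ∪ {in(p4,t2), truck_at(t2,portA)}
          = {in(p4,t2), pkg_at(p2,gate), truck_at(t2,portA)}

== RESULT ==
["in(p4,t2)", "pkg_at(p2,gate)", "truck_at(t2,portA)"]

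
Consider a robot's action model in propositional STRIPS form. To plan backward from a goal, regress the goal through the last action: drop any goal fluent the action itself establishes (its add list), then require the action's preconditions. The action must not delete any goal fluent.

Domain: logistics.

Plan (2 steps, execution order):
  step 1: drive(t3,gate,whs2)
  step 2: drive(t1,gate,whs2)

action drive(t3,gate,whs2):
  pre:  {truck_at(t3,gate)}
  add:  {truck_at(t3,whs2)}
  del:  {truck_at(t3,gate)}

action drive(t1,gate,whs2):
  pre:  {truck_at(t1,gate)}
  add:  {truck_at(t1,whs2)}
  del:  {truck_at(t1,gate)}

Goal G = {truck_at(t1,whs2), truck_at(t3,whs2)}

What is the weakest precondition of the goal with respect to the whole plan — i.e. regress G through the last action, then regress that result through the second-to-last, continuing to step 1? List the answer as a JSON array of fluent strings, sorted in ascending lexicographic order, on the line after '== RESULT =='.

Regress step by step:
  through step 2 (drive(t1,gate,whs2)): drop {truck_at(t1,whs2)}, keep {truck_at(t3,whs2)}, require {truck_at(t1,gate)}
    → {truck_at(t1,gate), truck_at(t3,whs2)}
  through step 1 (drive(t3,gate,whs2)): drop {truck_at(t3,whs2)}, keep {truck_at(t1,gate)}, require {truck_at(t3,gate)}
    → {truck_at(t1,gate), truck_at(t3,gate)}

== RESULT ==
["truck_at(t1,gate)", "truck_at(t3,gate)"]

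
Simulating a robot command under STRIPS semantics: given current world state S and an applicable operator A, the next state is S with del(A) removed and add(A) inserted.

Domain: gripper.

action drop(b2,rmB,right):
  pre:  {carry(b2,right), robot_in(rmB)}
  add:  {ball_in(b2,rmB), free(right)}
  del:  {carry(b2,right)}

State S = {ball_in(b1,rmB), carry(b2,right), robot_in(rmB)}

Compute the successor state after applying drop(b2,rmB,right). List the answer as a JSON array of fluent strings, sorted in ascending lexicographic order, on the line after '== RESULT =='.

Progress:
  pre ⊆ S: {carry(b2,right), robot_in(rmB)} ⊆ S  — applicable
  S \ del = {ball_in(b1,rmB), robot_in(rmB)}
  ∪ add   = {ball_in(b1,rmB), ball_in(b2,rmB), free(right), robot_in(rmB)}

== RESULT ==
["ball_in(b1,rmB)", "ball_in(b2,rmB)", "free(right)", "robot_in(rmB)"]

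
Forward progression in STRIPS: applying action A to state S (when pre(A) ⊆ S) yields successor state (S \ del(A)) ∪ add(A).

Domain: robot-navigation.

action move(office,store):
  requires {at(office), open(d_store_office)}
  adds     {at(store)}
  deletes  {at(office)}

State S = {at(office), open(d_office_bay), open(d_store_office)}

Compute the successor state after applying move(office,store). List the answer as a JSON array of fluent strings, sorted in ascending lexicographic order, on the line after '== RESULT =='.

Compute (S \ del) ∪ add:
  pre ⊆ S: {at(office), open(d_store_office)} ⊆ S  — applicable
  S \ del = {open(d_office_bay), open(d_store_office)}
  ∪ add   = {at(store), open(d_office_bay), open(d_store_office)}

== RESULT ==
["at(store)", "open(d_office_bay)", "open(d_store_office)"]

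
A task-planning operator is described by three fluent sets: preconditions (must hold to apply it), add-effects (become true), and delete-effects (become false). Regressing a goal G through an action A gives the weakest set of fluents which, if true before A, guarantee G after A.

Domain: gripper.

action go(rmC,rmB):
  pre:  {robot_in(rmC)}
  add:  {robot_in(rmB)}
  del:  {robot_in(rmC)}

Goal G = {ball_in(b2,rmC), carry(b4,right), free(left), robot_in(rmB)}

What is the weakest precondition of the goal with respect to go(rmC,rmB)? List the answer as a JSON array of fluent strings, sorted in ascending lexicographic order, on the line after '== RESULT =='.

Compute (G \ add) ∪ pre:
  G ∩ del = {}  (empty — regression defined)
  G \ add = {ball_in(b2,rmC), carry(b4,right), free(left), robot_in(rmB)} \ {robot_in(rmB)} = {ball_in(b2,rmC), carry(b4,right), free(left)}
  ∪ pre   = {ball_in(b2,rmC), carry(b4,right), free(left)} ∪ {robot_in(rmC)}
          = {ball_in(b2,rmC), carry(b4,right), free(left), robot_in(rmC)}

== RESULT ==
["ball_in(b2,rmC)", "carry(b4,right)", "free(left)", "robot_in(rmC)"]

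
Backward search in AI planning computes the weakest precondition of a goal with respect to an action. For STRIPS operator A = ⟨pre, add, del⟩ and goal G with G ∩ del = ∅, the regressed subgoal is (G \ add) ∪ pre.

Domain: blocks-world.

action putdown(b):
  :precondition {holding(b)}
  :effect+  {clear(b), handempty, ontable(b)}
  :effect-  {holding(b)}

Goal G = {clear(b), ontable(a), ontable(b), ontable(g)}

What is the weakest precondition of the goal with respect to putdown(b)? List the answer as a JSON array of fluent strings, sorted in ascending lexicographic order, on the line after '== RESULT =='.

Regress:
  G ∩ del = {}  (empty — regression defined)
  G \ add = {clear(b), ontable(a), ontable(b), ontable(g)} \ {clear(b), handempty, ontable(b)} = {ontable(a), ontable(g)}
  ∪ pre   = {ontable(a), ontable(g)} ∪ {holding(b)}
          = {holding(b), ontable(a), ontable(g)}

== RESULT ==
["holding(b)", "ontable(a)", "ontable(g)"]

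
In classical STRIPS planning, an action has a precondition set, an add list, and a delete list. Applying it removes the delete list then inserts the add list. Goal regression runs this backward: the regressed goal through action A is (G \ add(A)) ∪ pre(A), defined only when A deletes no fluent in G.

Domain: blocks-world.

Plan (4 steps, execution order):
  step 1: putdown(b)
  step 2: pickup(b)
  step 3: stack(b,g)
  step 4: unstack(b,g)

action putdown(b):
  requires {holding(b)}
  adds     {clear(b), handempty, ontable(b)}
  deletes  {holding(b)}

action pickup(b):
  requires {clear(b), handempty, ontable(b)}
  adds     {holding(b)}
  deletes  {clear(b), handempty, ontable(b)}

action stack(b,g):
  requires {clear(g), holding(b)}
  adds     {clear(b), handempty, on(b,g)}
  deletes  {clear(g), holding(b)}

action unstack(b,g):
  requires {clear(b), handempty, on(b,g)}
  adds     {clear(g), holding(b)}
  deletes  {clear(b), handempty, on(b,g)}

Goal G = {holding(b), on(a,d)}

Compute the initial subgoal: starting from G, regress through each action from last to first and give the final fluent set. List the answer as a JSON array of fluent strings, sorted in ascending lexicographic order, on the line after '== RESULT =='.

Regress step by step:
  through step 4 (unstack(b,g)): drop {holding(b)}, keep {on(a,d)}, require {clear(b), handempty, on(b,g)}
    → {clear(b), handempty, on(a,d), on(b,g)}
  through step 3 (stack(b,g)): drop {clear(b), handempty, on(b,g)}, keep {on(a,d)}, require {clear(g), holding(b)}
    → {clear(g), holding(b), on(a,d)}
  through step 2 (pickup(b)): drop {holding(b)}, keep {clear(g), on(a,d)}, require {clear(b), handempty, ontable(b)}
    → {clear(b), clear(g), handempty, on(a,d), ontable(b)}
  through step 1 (putdown(b)): drop {clear(b), handempty, ontable(b)}, keep {clear(g), on(a,d)}, require {holding(b)}
    → {clear(g), holding(b), on(a,d)}

== RESULT ==
["clear(g)", "holding(b)", "on(a,d)"]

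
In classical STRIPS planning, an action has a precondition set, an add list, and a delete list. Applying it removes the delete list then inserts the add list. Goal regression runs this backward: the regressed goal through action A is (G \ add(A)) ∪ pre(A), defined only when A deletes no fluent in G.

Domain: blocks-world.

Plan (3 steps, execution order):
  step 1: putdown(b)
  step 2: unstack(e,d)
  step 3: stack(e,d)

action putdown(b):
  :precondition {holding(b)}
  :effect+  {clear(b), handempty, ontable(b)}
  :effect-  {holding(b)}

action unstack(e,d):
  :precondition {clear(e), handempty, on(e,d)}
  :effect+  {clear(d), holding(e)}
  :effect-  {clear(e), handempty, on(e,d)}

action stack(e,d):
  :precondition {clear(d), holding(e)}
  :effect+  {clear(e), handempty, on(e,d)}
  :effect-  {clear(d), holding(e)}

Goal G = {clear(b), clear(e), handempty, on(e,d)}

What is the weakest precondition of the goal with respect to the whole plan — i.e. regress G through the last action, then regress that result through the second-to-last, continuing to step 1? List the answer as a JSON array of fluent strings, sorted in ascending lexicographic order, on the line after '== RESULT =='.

Regress step by step:
  through step 3 (stack(e,d)): drop {clear(e), handempty, on(e,d)}, keep {clear(b)}, require {clear(d), holding(e)}
    → {clear(b), clear(d), holding(e)}
  through step 2 (unstack(e,d)): drop {clear(d), holding(e)}, keep {clear(b)}, require {clear(e), handempty, on(e,d)}
    → {clear(b), clear(e), handempty, on(e,d)}
  through step 1 (putdown(b)): drop {clear(b), handempty}, keep {clear(e), on(e,d)}, require {holding(b)}
    → {clear(e), holding(b), on(e,d)}

== RESULT ==
["clear(e)", "holding(b)", "on(e,d)"]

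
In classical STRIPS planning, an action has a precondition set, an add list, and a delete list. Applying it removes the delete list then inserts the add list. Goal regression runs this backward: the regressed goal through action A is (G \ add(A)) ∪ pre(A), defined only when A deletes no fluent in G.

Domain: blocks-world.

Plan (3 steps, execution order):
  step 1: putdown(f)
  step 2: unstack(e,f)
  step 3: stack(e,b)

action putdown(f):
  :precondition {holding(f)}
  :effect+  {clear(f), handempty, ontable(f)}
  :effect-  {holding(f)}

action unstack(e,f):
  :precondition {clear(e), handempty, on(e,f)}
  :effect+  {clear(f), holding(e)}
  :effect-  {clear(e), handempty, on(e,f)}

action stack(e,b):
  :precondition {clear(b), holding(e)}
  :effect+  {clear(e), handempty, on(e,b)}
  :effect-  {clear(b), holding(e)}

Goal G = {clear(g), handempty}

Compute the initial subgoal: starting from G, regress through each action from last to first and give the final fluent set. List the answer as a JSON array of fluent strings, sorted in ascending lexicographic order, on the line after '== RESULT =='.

Regress step by step:
  through step 3 (stack(e,b)): drop {handempty}, keep {clear(g)}, require {clear(b), holding(e)}
    → {clear(b), clear(g), holding(e)}
  through step 2 (unstack(e,f)): drop {holding(e)}, keep {clear(b), clear(g)}, require {clear(e), handempty, on(e,f)}
    → {clear(b), clear(e), clear(g), handempty, on(e,f)}
  through step 1 (putdown(f)): drop {handempty}, keep {clear(b), clear(e), clear(g), on(e,f)}, require {holding(f)}
    → {clear(b), clear(e), clear(g), holding(f), on(e,f)}

== RESULT ==
["clear(b)", "clear(e)", "clear(g)", "holding(f)", "on(e,f)"]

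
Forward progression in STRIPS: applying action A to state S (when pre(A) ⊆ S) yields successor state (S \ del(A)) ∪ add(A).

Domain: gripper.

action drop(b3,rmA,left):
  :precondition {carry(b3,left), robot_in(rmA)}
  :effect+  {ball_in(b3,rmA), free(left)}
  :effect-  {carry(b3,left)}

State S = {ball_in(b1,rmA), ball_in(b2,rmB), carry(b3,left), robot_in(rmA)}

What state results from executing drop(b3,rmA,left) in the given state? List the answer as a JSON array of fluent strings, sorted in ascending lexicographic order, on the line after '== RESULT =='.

Compute (S \ del) ∪ add:
  pre ⊆ S: {carry(b3,left), robot_in(rmA)} ⊆ S  — applicable
  S \ del = {ball_in(b1,rmA), ball_in(b2,rmB), robot_in(rmA)}
  ∪ add   = {ball_in(b1,rmA), ball_in(b2,rmB), ball_in(b3,rmA), free(left), robot_in(rmA)}

== RESULT ==
["ball_in(b1,rmA)", "ball_in(b2,rmB)", "ball_in(b3,rmA)", "free(left)", "robot_in(rmA)"]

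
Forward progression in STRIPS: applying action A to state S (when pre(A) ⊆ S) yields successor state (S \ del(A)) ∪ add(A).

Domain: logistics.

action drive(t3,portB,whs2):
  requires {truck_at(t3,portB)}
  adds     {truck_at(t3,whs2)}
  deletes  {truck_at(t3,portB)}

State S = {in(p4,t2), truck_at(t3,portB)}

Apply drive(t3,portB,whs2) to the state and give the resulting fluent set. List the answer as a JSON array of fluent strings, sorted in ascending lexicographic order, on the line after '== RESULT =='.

Progress:
  pre ⊆ S: {truck_at(t3,portB)} ⊆ S  — applicable
  S \ del = {in(p4,t2)}
  ∪ add   = {in(p4,t2), truck_at(t3,whs2)}

== RESULT ==
["in(p4,t2)", "truck_at(t3,whs2)"]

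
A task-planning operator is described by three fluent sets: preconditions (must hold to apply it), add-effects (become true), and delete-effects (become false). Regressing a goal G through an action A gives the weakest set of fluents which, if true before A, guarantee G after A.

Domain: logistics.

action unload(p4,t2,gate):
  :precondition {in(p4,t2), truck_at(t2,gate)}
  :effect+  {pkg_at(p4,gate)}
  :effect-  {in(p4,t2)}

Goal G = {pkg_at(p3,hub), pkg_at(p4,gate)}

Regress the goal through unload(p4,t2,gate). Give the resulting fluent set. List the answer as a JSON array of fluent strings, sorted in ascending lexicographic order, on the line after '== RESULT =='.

Regress:
  G ∩ del = {}  (empty — regression defined)
  G \ add = {pkg_at(p3,hub), pkg_at(p4,gate)} \ {pkg_at(p4,gate)} = {pkg_at(p3,hub)}
  ∪ pre   = {pkg_at(p3,hub)} ∪ {in(p4,t2), truck_at(t2,gate)}
          = {in(p4,t2), pkg_at(p3,hub), truck_at(t2,gate)}

== RESULT ==
["in(p4,t2)", "pkg_at(p3,hub)", "truck_at(t2,gate)"]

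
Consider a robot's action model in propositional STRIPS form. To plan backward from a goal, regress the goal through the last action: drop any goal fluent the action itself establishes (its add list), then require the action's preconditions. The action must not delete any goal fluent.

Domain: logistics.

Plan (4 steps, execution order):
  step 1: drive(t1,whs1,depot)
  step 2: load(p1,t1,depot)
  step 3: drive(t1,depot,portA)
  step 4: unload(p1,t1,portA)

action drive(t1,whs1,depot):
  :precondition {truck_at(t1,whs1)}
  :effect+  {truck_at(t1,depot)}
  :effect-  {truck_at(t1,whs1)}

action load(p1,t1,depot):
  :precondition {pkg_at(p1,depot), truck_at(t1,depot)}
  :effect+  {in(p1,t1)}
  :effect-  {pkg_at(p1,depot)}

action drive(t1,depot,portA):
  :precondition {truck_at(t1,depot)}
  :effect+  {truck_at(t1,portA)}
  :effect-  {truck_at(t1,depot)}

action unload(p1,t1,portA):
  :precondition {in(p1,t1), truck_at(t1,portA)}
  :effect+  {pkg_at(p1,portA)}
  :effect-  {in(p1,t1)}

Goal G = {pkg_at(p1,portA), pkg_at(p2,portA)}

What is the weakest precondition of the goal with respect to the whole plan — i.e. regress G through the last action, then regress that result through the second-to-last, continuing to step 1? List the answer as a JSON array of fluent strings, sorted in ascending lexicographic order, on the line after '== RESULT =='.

Regress step by step:
  through step 4 (unload(p1,t1,portA)): drop {pkg_at(p1,portA)}, keep {pkg_at(p2,portA)}, require {in(p1,t1), truck_at(t1,portA)}
    → {in(p1,t1), pkg_at(p2,portA), truck_at(t1,portA)}
  through step 3 (drive(t1,depot,portA)): drop {truck_at(t1,portA)}, keep {in(p1,t1), pkg_at(p2,portA)}, require {truck_at(t1,depot)}
    → {in(p1,t1), pkg_at(p2,portA), truck_at(t1,depot)}
  through step 2 (load(p1,t1,depot)): drop {in(p1,t1)}, keep {pkg_at(p2,portA), truck_at(t1,depot)}, require {pkg_at(p1,depot), truck_at(t1,depot)}
    → {pkg_at(p1,depot), pkg_at(p2,portA), truck_at(t1,depot)}
  through step 1 (drive(t1,whs1,depot)): drop {truck_at(t1,depot)}, keep {pkg_at(p1,depot), pkg_at(p2,portA)}, require {truck_at(t1,whs1)}
    → {pkg_at(p1,depot), pkg_at(p2,portA), truck_at(t1,whs1)}

== RESULT ==
["pkg_at(p1,depot)", "pkg_at(p2,portA)", "truck_at(t1,whs1)"]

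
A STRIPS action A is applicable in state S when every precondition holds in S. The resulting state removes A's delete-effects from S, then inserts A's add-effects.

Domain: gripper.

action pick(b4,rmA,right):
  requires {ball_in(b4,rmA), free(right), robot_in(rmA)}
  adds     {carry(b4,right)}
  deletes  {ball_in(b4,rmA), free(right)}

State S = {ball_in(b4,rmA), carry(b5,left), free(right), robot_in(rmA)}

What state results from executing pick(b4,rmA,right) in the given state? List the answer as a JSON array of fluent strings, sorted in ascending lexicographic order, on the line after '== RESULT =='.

Progress:
  pre ⊆ S: {ball_in(b4,rmA), free(right), robot_in(rmA)} ⊆ S  — applicable
  S \ del = {carry(b5,left), robot_in(rmA)}
  ∪ add   = {carry(b4,right), carry(b5,left), robot_in(rmA)}

== RESULT ==
["carry(b4,right)", "carry(b5,left)", "robot_in(rmA)"]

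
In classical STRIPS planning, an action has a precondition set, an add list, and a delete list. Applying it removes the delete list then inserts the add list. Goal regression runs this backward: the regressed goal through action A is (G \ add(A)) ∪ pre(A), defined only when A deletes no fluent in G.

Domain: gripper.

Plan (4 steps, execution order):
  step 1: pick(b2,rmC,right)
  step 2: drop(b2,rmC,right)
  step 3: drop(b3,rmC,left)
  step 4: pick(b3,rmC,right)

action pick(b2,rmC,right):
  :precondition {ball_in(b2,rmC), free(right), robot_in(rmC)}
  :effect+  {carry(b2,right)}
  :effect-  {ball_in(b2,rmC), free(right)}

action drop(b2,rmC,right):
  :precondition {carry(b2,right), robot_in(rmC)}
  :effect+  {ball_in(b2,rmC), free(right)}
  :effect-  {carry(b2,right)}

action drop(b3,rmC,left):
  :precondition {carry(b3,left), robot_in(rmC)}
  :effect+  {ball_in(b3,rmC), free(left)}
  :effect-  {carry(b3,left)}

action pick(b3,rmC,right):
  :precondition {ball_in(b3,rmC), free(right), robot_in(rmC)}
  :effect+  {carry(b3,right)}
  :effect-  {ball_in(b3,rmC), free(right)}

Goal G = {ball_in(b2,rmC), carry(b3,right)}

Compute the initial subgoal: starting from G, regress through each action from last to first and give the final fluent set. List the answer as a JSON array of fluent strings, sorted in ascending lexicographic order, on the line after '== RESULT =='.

Work backward from the goal:
  through step 4 (pick(b3,rmC,right)): drop {carry(b3,right)}, keep {ball_in(b2,rmC)}, require {ball_in(b3,rmC), free(right), robot_in(rmC)}
    → {ball_in(b2,rmC), ball_in(b3,rmC), free(right), robot_in(rmC)}
  through step 3 (drop(b3,rmC,left)): drop {ball_in(b3,rmC)}, keep {ball_in(b2,rmC), free(right), robot_in(rmC)}, require {carry(b3,left), robot_in(rmC)}
    → {ball_in(b2,rmC), carry(b3,left), free(right), robot_in(rmC)}
  through step 2 (drop(b2,rmC,right)): drop {ball_in(b2,rmC), free(right)}, keep {carry(b3,left), robot_in(rmC)}, require {carry(b2,right), robot_in(rmC)}
    → {carry(b2,right), carry(b3,left), robot_in(rmC)}
  through step 1 (pick(b2,rmC,right)): drop {carry(b2,right)}, keep {carry(b3,left), robot_in(rmC)}, require {ball_in(b2,rmC), free(right), robot_in(rmC)}
    → {ball_in(b2,rmC), carry(b3,left), free(right), robot_in(rmC)}

== RESULT ==
["ball_in(b2,rmC)", "carry(b3,left)", "free(right)", "robot_in(rmC)"]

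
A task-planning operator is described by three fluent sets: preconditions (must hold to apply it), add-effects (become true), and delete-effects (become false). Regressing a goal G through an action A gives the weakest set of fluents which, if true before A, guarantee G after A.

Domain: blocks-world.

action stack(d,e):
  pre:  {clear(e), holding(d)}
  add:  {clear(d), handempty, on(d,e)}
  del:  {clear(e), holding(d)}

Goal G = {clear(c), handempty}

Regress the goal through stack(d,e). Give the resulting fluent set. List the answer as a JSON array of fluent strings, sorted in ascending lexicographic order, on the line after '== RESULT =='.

Compute (G \ add) ∪ pre:
  G ∩ del = {}  (empty — regression defined)
  G \ add = {clear(c), handempty} \ {clear(d), handempty, on(d,e)} = {clear(c)}
  ∪ pre   = {clear(c)} ∪ {clear(e), holding(d)}
          = {clear(c), clear(e), holding(d)}

== RESULT ==
["clear(c)", "clear(e)", "holding(d)"]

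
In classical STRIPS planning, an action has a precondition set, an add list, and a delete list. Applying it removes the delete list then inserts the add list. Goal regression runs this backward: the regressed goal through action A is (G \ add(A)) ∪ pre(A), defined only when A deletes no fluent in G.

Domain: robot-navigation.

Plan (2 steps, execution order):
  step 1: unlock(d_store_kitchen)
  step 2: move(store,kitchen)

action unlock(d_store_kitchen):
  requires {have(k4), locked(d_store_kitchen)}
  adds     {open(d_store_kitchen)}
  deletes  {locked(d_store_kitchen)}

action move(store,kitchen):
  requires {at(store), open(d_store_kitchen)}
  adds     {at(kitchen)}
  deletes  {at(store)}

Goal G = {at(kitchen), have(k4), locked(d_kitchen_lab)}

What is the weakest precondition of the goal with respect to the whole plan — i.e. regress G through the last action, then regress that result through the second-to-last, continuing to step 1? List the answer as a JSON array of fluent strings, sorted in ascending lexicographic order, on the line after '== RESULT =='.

Work backward from the goal:
  through step 2 (move(store,kitchen)): drop {at(kitchen)}, keep {have(k4), locked(d_kitchen_lab)}, require {at(store), open(d_store_kitchen)}
    → {at(store), have(k4), locked(d_kitchen_lab), open(d_store_kitchen)}
  through step 1 (unlock(d_store_kitchen)): drop {open(d_store_kitchen)}, keep {at(store), have(k4), locked(d_kitchen_lab)}, require {have(k4), locked(d_store_kitchen)}
    → {at(store), have(k4), locked(d_kitchen_lab), locked(d_store_kitchen)}

== RESULT ==
["at(store)", "have(k4)", "locked(d_kitchen_lab)", "locked(d_store_kitchen)"]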